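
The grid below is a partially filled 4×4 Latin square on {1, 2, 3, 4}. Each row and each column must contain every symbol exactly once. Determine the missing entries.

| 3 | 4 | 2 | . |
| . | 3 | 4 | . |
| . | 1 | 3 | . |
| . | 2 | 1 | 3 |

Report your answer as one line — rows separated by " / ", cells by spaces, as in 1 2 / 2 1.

(r1,c4): row 1 has {2,3,4}; column 4 has {3}, so it must be 1.
(r2,c4): row 2 has {3,4}; column 4 has {1,3}, so it must be 2.
(r3,c4): row 3 has {1,3}; column 4 has {1,2,3}, so it must be 4.
(r4,c1): row 4 has {1,2,3}; column 1 has {3}, so it must be 4.
(r2,c1): row 2 has {2,3,4}; column 1 has {3,4}, so it must be 1.
(r3,c1): row 3 has {1,3,4}; column 1 has {1,3,4}, so it must be 2.

3 4 2 1 / 1 3 4 2 / 2 1 3 4 / 4 2 1 3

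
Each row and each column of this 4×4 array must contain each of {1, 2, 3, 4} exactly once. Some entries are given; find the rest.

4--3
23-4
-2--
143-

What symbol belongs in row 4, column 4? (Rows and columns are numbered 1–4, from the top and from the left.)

(r1,c2) = 1
(r1,c3) = 2
(r2,c3) = 1
(r3,c1) = 3
(r3,c3) = 4
(r3,c4) = 1
(r4,c4) = 2

2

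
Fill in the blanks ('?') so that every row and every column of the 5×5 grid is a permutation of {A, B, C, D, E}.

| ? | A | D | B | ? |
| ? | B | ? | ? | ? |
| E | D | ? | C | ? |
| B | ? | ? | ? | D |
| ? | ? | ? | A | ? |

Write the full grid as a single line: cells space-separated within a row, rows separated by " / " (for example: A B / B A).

C A D B E / A B E D C / E D B C A / B C A E D / D E C A B

(r1,c1) = C
(r1,c5) = E
(r4,c4) = E
(r5,c1) = D
(r2,c1) = A
(r2,c4) = D
(r2,c5) = C
(r4,c2) = C
(r4,c3) = A
(r5,c2) = E
(r5,c5) = B
(r2,c3) = E
(r3,c3) = B
(r3,c5) = A
(r5,c3) = C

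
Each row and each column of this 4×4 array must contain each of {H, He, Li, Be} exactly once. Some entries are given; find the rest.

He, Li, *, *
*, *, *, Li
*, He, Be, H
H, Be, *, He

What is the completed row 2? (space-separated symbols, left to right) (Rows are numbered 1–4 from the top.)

Be H He Li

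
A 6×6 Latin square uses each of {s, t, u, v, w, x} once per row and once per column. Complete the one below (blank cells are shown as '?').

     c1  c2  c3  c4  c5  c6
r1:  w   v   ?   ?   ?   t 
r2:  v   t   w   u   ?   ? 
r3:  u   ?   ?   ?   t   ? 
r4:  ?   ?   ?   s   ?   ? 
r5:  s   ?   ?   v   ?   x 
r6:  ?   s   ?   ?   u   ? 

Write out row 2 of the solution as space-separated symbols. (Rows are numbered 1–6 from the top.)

v t w u x s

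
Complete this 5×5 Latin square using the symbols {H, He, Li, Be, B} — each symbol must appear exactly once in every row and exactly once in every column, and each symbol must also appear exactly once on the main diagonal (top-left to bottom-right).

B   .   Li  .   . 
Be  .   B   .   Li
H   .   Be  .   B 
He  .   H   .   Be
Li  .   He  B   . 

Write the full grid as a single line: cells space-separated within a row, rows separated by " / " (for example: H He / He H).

B H Li Be He / Be He B H Li / H Li Be He B / He B H Li Be / Li Be He B H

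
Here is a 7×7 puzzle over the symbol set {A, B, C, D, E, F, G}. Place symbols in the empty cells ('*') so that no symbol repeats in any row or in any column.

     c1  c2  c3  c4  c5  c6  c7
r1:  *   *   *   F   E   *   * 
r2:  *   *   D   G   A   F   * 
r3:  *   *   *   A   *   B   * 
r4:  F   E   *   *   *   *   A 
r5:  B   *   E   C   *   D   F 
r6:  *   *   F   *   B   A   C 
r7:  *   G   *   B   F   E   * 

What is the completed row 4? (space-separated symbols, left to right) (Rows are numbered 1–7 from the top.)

F E B D C G A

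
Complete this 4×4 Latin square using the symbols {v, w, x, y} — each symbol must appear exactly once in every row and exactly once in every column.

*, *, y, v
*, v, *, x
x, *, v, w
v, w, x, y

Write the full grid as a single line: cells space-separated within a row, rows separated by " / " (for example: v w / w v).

w x y v / y v w x / x y v w / v w x y

(r1,c1) = w
(r1,c2) = x
(r2,c1) = y
(r2,c3) = w
(r3,c2) = y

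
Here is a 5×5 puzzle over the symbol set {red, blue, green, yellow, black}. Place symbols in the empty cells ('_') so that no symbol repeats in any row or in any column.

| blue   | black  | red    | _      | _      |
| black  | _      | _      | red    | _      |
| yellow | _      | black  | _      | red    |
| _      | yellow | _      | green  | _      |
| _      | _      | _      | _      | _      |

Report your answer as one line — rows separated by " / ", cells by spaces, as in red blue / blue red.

blue black red yellow green / black blue green red yellow / yellow green black blue red / red yellow blue green black / green red yellow black blue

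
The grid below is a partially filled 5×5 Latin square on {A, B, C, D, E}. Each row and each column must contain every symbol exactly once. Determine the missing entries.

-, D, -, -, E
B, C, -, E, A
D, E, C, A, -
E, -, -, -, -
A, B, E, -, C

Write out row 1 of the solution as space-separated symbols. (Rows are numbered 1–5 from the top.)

C D A B E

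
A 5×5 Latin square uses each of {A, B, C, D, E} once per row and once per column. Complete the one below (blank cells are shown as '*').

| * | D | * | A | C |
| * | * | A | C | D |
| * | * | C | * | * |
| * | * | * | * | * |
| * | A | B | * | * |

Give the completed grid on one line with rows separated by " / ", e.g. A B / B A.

(r1,c3) = E
(r4,c3) = D
(r5,c5) = E
(r1,c1) = B
(r2,c1) = E
(r2,c2) = B
(r3,c2) = E
(r4,c2) = C
(r5,c4) = D
(r3,c4) = B
(r3,c5) = A
(r4,c1) = A
(r4,c4) = E
(r4,c5) = B
(r5,c1) = C
(r3,c1) = D

B D E A C / E B A C D / D E C B A / A C D E B / C A B D E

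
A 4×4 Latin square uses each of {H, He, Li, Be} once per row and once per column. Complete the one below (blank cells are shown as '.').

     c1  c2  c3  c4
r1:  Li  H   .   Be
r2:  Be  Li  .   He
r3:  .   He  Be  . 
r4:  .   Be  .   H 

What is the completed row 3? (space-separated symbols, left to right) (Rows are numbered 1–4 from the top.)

H He Be Li

(r1,c3) = He
(r2,c3) = H
(r3,c1) = H
(r3,c4) = Li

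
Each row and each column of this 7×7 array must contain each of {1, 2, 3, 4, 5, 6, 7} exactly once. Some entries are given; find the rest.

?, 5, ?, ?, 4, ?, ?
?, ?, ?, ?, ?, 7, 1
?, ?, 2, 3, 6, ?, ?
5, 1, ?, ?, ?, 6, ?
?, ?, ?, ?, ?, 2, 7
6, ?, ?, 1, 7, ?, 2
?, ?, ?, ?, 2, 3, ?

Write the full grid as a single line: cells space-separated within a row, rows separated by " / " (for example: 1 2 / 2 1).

2 5 6 7 4 1 3 / 4 2 3 6 5 7 1 / 1 7 2 3 6 4 5 / 5 1 7 2 3 6 4 / 3 6 5 4 1 2 7 / 6 3 4 1 7 5 2 / 7 4 1 5 2 3 6

(r1,c6) = 1
(r4,c5) = 3
(r4,c7) = 4
(r2,c5) = 5
(r3,c7) = 5
(r4,c3) = 7
(r4,c4) = 2
(r5,c5) = 1
(r7,c7) = 6
(r1,c7) = 3
(r3,c6) = 4
(r6,c6) = 5
(r1,c3) = 6
(r1,c4) = 7
(r3,c2) = 7
(r7,c2) = 4
(r7,c4) = 5
(r1,c1) = 2
(r3,c1) = 1
(r6,c2) = 3
(r6,c3) = 4
(r7,c1) = 7
(r7,c3) = 1
(r2,c3) = 3
(r5,c2) = 6
(r5,c3) = 5
(r5,c4) = 4
(r2,c1) = 4
(r2,c2) = 2
(r2,c4) = 6
(r5,c1) = 3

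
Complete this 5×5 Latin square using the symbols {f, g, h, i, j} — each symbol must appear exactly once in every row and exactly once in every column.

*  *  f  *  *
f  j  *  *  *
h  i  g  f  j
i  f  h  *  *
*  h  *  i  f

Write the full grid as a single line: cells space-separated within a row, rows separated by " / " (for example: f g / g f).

j g f h i / f j i g h / h i g f j / i f h j g / g h j i f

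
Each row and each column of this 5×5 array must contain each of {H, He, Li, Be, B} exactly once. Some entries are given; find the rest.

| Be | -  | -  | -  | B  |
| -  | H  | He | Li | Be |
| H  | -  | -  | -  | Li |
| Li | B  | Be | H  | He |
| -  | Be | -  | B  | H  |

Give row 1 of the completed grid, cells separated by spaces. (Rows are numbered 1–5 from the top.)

(r1,c4) = He
(r2,c1) = B
(r3,c2) = He
(r3,c3) = B
(r3,c4) = Be
(r5,c1) = He
(r5,c3) = Li
(r1,c2) = Li
(r1,c3) = H

Be Li H He B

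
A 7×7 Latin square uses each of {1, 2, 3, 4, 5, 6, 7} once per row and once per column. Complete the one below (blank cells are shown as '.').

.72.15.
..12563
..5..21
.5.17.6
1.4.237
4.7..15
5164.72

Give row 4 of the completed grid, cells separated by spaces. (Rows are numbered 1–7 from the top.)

2 5 3 1 7 4 6

row 1 has {1,2,5,7}; column 7 has {1,2,3,5,6,7} — only 4 is left for (r1,c7).
row 2 has {1,2,3,5,6}; column 1 has {1,4,5} — only 7 is left for (r2,c1).
row 2 has {1,2,3,5,6,7}; column 2 has {1,5,7} — only 4 is left for (r2,c2).
row 4 has {1,5,6,7}; column 3 has {1,2,4,5,6,7} — only 3 is left for (r4,c3).
row 4 has {1,3,5,6,7}; column 6 has {1,2,3,5,6,7} — only 4 is left for (r4,c6).
row 5 has {1,2,3,4,7}; column 2 has {1,4,5,7} — only 6 is left for (r5,c2).
row 5 has {1,2,3,4,6,7}; column 4 has {1,2,4} — only 5 is left for (r5,c4).
row 7 has {1,2,4,5,6,7}; column 5 has {1,2,5,7} — only 3 is left for (r7,c5).
row 3 has {1,2,5}; column 2 has {1,4,5,6,7} — only 3 is left for (r3,c2).
row 4 has {1,3,4,5,6,7}; column 1 has {1,4,5,7} — only 2 is left for (r4,c1).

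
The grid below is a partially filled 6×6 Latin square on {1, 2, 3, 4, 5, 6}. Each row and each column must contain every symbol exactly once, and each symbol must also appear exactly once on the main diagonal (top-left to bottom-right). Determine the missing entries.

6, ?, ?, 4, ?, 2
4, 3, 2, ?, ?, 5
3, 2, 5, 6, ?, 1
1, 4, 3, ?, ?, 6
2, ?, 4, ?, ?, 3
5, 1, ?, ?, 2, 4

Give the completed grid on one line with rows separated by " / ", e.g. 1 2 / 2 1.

6 5 1 4 3 2 / 4 3 2 1 6 5 / 3 2 5 6 4 1 / 1 4 3 2 5 6 / 2 6 4 5 1 3 / 5 1 6 3 2 4

(r1,c2) = 5
(r1,c3) = 1
(r1,c5) = 3
(r2,c4) = 1
(r2,c5) = 6
(r3,c5) = 4
(r4,c4) = 2
(r4,c5) = 5
(r5,c2) = 6
(r5,c4) = 5
(r5,c5) = 1
(r6,c3) = 6
(r6,c4) = 3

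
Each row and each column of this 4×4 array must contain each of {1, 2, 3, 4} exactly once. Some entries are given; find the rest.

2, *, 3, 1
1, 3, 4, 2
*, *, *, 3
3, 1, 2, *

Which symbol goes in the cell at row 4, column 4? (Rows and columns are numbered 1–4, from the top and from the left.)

(r1,c2) = 4
(r3,c1) = 4
(r3,c2) = 2
(r3,c3) = 1
(r4,c4) = 4

4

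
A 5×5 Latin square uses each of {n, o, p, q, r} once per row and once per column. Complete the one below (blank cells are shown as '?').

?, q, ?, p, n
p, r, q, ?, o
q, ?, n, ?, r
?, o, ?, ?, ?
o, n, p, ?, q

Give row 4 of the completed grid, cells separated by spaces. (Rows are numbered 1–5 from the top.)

n o r q p

(r1,c1) = r
(r1,c3) = o
(r2,c4) = n
(r3,c2) = p
(r3,c4) = o
(r4,c1) = n
(r4,c3) = r
(r4,c4) = q
(r4,c5) = p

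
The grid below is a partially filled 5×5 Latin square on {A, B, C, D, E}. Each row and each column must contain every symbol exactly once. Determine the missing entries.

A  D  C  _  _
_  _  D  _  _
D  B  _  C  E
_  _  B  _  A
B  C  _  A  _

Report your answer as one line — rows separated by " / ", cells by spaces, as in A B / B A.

A D C E B / E A D B C / D B A C E / C E B D A / B C E A D

At row 1, column 5: row 1 has {A,C,D}; column 5 has {A,E}; that leaves B.
At row 2, column 5: row 2 has {D}; column 5 has {A,B,E}; that leaves C.
At row 3, column 3: row 3 has {B,C,D,E}; column 3 has {B,C,D}; that leaves A.
At row 4, column 2: row 4 has {A,B}; column 2 has {B,C,D}; that leaves E.
At row 4, column 4: row 4 has {A,B,E}; column 4 has {A,C}; that leaves D.
At row 5, column 3: row 5 has {A,B,C}; column 3 has {A,B,C,D}; that leaves E.
At row 5, column 5: row 5 has {A,B,C,E}; column 5 has {A,B,C,E}; that leaves D.
At row 1, column 4: row 1 has {A,B,C,D}; column 4 has {A,C,D}; that leaves E.
At row 2, column 1: row 2 has {C,D}; column 1 has {A,B,D}; that leaves E.
At row 2, column 2: row 2 has {C,D,E}; column 2 has {B,C,D,E}; that leaves A.
At row 2, column 4: row 2 has {A,C,D,E}; column 4 has {A,C,D,E}; that leaves B.
At row 4, column 1: row 4 has {A,B,D,E}; column 1 has {A,B,D,E}; that leaves C.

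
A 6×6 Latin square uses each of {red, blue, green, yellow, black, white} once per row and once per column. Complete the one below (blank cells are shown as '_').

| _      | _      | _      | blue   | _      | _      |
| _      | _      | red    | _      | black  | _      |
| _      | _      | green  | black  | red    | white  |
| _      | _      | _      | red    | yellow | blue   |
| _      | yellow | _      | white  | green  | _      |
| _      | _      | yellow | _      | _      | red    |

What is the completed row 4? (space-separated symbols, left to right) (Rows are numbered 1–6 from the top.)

black green white red yellow blue

(r1,c5) = white
(r3,c2) = blue
(r5,c6) = black
(r6,c4) = green
(r6,c5) = blue
(r1,c3) = black
(r2,c4) = yellow
(r2,c6) = green
(r3,c1) = yellow
(r4,c3) = white
(r5,c3) = blue
(r1,c6) = yellow
(r2,c2) = white
(r5,c1) = red
(r6,c2) = black
(r1,c1) = green
(r1,c2) = red
(r2,c1) = blue
(r4,c1) = black
(r4,c2) = green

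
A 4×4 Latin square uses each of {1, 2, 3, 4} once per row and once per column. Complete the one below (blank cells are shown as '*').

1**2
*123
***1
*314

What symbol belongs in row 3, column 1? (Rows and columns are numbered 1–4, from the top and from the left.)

Cell (r1,c2): row 1 has {1,2}; column 2 has {1,3} → 4.
Cell (r1,c3): row 1 has {1,2,4}; column 3 has {1,2} → 3.
Cell (r2,c1): row 2 has {1,2,3}; column 1 has {1} → 4.
Cell (r3,c2): row 3 has {1}; column 2 has {1,3,4} → 2.
Cell (r3,c3): row 3 has {1,2}; column 3 has {1,2,3} → 4.
Cell (r4,c1): row 4 has {1,3,4}; column 1 has {1,4} → 2.
Cell (r3,c1): row 3 has {1,2,4}; column 1 has {1,2,4} → 3.

3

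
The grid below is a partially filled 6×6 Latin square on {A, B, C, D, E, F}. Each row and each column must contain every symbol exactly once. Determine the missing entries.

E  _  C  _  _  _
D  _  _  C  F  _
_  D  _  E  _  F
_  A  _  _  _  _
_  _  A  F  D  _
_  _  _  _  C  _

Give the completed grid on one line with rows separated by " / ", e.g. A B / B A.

(r3,c3) = B
(r3,c5) = A
(r1,c5) = B
(r2,c3) = E
(r3,c1) = C
(r4,c5) = E
(r5,c1) = B
(r1,c2) = F
(r2,c2) = B
(r2,c6) = A
(r4,c1) = F
(r4,c3) = D
(r4,c4) = B
(r4,c6) = C
(r5,c6) = E
(r6,c1) = A
(r6,c2) = E
(r6,c3) = F
(r6,c4) = D
(r6,c6) = B
(r1,c4) = A
(r1,c6) = D
(r5,c2) = C

E F C A B D / D B E C F A / C D B E A F / F A D B E C / B C A F D E / A E F D C B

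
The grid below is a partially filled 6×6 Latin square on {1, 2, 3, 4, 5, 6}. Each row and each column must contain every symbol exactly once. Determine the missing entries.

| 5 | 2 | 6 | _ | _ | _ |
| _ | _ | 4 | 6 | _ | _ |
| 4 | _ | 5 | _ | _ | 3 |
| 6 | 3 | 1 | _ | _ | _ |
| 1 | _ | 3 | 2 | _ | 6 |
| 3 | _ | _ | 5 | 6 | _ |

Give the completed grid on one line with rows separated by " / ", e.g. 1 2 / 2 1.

5 2 6 3 1 4 / 2 1 4 6 3 5 / 4 6 5 1 2 3 / 6 3 1 4 5 2 / 1 5 3 2 4 6 / 3 4 2 5 6 1

(r2,c1) = 2
(r3,c4) = 1
(r3,c5) = 2
(r4,c4) = 4
(r4,c5) = 5
(r4,c6) = 2
(r5,c5) = 4
(r6,c3) = 2
(r1,c4) = 3
(r1,c5) = 1
(r1,c6) = 4
(r2,c5) = 3
(r3,c2) = 6
(r5,c2) = 5
(r6,c6) = 1
(r2,c2) = 1
(r2,c6) = 5
(r6,c2) = 4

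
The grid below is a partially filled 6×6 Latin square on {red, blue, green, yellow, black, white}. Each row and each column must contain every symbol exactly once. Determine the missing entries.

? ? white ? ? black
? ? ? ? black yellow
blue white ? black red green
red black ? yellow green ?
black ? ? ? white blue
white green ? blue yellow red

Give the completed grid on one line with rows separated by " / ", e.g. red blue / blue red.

(r1,c5) = blue
(r2,c1) = green
(r3,c3) = yellow
(r4,c3) = blue
(r4,c6) = white
(r6,c3) = black
(r1,c1) = yellow
(r1,c2) = red
(r1,c4) = green
(r2,c2) = blue
(r2,c3) = red
(r2,c4) = white
(r5,c2) = yellow
(r5,c3) = green
(r5,c4) = red

yellow red white green blue black / green blue red white black yellow / blue white yellow black red green / red black blue yellow green white / black yellow green red white blue / white green black blue yellow red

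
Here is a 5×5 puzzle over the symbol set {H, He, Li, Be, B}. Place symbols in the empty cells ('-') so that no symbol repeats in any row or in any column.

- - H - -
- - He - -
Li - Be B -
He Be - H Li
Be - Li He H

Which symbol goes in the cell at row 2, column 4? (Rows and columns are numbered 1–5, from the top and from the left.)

Be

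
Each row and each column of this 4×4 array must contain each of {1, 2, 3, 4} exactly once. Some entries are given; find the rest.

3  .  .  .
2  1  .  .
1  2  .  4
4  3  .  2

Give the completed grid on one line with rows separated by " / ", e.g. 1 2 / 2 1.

3 4 2 1 / 2 1 4 3 / 1 2 3 4 / 4 3 1 2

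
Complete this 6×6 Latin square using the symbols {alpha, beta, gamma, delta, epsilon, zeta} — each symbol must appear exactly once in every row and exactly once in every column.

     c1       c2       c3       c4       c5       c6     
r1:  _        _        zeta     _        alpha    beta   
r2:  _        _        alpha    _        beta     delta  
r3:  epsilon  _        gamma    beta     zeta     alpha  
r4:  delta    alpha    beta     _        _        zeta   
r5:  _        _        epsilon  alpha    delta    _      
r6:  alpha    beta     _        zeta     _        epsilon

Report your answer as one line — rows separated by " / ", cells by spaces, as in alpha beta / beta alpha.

gamma epsilon zeta delta alpha beta / zeta gamma alpha epsilon beta delta / epsilon delta gamma beta zeta alpha / delta alpha beta gamma epsilon zeta / beta zeta epsilon alpha delta gamma / alpha beta delta zeta gamma epsilon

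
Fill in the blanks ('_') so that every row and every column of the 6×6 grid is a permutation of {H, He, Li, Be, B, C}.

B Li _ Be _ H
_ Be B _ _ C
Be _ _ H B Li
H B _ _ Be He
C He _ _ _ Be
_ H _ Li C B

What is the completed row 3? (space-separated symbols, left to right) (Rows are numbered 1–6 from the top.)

row 1 has {H,Li,Be,B}; column 5 has {Be,B,C} — only He is left for (r1,c5).
row 2 has {Be,B,C}; column 4 has {H,Li,Be} — only He is left for (r2,c4).
row 3 has {H,Li,Be,B}; column 2 has {H,He,Li,Be,B} — only C is left for (r3,c2).
row 3 has {H,Li,Be,B,C}; column 3 has {B} — only He is left for (r3,c3).

Be C He H B Li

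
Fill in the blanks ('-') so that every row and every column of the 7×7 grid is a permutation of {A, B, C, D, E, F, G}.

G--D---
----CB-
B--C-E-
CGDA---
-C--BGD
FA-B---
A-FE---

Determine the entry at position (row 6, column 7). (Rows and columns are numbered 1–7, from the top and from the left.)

E

(r4,c6) = F
(r5,c1) = E
(r5,c3) = A
(r5,c4) = F
(r2,c1) = D
(r2,c4) = G
(r3,c3) = G
(r4,c5) = E
(r4,c7) = B
(r2,c3) = E
(r6,c3) = C
(r6,c6) = D
(r7,c6) = C
(r7,c7) = G
(r1,c3) = B
(r1,c6) = A
(r2,c2) = F
(r2,c7) = A
(r3,c2) = D
(r3,c7) = F
(r6,c5) = G
(r6,c7) = E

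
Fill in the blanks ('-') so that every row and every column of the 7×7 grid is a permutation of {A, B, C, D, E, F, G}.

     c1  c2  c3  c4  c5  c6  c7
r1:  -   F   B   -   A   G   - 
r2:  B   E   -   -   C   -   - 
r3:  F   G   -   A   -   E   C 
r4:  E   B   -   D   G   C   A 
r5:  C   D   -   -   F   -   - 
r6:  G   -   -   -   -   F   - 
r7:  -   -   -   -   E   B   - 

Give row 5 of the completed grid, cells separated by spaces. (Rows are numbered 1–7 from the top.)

C D E B F A G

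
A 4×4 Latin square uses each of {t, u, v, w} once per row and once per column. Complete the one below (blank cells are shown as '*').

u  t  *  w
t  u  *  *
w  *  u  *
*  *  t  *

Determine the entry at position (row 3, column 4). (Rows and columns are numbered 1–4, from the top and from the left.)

t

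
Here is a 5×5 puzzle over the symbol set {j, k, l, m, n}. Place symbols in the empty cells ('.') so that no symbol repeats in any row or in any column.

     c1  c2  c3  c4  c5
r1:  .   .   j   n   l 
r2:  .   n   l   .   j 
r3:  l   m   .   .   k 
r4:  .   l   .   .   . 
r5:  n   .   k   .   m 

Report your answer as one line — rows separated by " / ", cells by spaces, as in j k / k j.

Cell (r1,c2): row 1 has {j,l,n}; column 2 has {l,m,n} → k.
Cell (r3,c3): row 3 has {k,l,m}; column 3 has {j,k,l} → n.
Cell (r3,c4): row 3 has {k,l,m,n}; column 4 has {n} → j.
Cell (r4,c3): row 4 has {l}; column 3 has {j,k,l,n} → m.
Cell (r4,c4): row 4 has {l,m}; column 4 has {j,n} → k.
Cell (r4,c5): row 4 has {k,l,m}; column 5 has {j,k,l,m} → n.
Cell (r5,c2): row 5 has {k,m,n}; column 2 has {k,l,m,n} → j.
Cell (r5,c4): row 5 has {j,k,m,n}; column 4 has {j,k,n} → l.
Cell (r1,c1): row 1 has {j,k,l,n}; column 1 has {l,n} → m.
Cell (r2,c1): row 2 has {j,l,n}; column 1 has {l,m,n} → k.
Cell (r2,c4): row 2 has {j,k,l,n}; column 4 has {j,k,l,n} → m.
Cell (r4,c1): row 4 has {k,l,m,n}; column 1 has {k,l,m,n} → j.

m k j n l / k n l m j / l m n j k / j l m k n / n j k l m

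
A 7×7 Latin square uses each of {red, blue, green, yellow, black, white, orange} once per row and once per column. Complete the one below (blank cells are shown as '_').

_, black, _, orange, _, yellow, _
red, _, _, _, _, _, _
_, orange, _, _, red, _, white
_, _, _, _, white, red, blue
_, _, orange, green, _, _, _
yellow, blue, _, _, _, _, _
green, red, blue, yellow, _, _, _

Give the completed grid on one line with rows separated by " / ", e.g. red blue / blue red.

(r4,c4): row 4 has {red,blue,white}; column 4 has {green,yellow,orange}, so it must be black.
(r3,c4): row 3 has {red,white,orange}; column 4 has {green,yellow,black,orange}, so it must be blue.
(r4,c1): row 4 has {red,blue,black,white}; column 1 has {red,green,yellow}, so it must be orange.
(r2,c4): row 2 has {red}; column 4 has {blue,green,yellow,black,orange}, so it must be white.
(r3,c1): row 3 has {red,blue,white,orange}; column 1 has {red,green,yellow,orange}, so it must be black.
(r3,c6): row 3 has {red,blue,black,white,orange}; column 6 has {red,yellow}, so it must be green.
(r6,c4): row 6 has {blue,yellow}; column 4 has {blue,green,yellow,black,white,orange}, so it must be red.
(r3,c3): row 3 has {red,blue,green,black,white,orange}; column 3 has {blue,orange}, so it must be yellow.
(r4,c3): row 4 has {red,blue,black,white,orange}; column 3 has {blue,yellow,orange}, so it must be green.
(r2,c3): row 2 has {red,white}; column 3 has {blue,green,yellow,orange}, so it must be black.
(r4,c2): row 4 has {red,blue,green,black,white,orange}; column 2 has {red,blue,black,orange}, so it must be yellow.
(r5,c2): row 5 has {green,orange}; column 2 has {red,blue,yellow,black,orange}, so it must be white.
(r6,c3): row 6 has {red,blue,yellow}; column 3 has {blue,green,yellow,black,orange}, so it must be white.
(r1,c3): row 1 has {yellow,black,orange}; column 3 has {blue,green,yellow,black,white,orange}, so it must be red.
(r1,c7): row 1 has {red,yellow,black,orange}; column 7 has {blue,white}, so it must be green.
(r2,c2): row 2 has {red,black,white}; column 2 has {red,blue,yellow,black,white,orange}, so it must be green.
(r5,c1): row 5 has {green,white,orange}; column 1 has {red,green,yellow,black,orange}, so it must be blue.
(r5,c6): row 5 has {blue,green,white,orange}; column 6 has {red,green,yellow}, so it must be black.
(r6,c6): row 6 has {red,blue,yellow,white}; column 6 has {red,green,yellow,black}, so it must be orange.
(r6,c7): row 6 has {red,blue,yellow,white,orange}; column 7 has {blue,green,white}, so it must be black.
(r7,c6): row 7 has {red,blue,green,yellow}; column 6 has {red,green,yellow,black,orange}, so it must be white.
(r7,c7): row 7 has {red,blue,green,yellow,white}; column 7 has {blue,green,black,white}, so it must be orange.
(r1,c1): row 1 has {red,green,yellow,black,orange}; column 1 has {red,blue,green,yellow,black,orange}, so it must be white.
(r1,c5): row 1 has {red,green,yellow,black,white,orange}; column 5 has {red,white}, so it must be blue.
(r2,c6): row 2 has {red,green,black,white}; column 6 has {red,green,yellow,black,white,orange}, so it must be blue.
(r2,c7): row 2 has {red,blue,green,black,white}; column 7 has {blue,green,black,white,orange}, so it must be yellow.
(r5,c5): row 5 has {blue,green,black,white,orange}; column 5 has {red,blue,white}, so it must be yellow.
(r5,c7): row 5 has {blue,green,yellow,black,white,orange}; column 7 has {blue,green,yellow,black,white,orange}, so it must be red.
(r6,c5): row 6 has {red,blue,yellow,black,white,orange}; column 5 has {red,blue,yellow,white}, so it must be green.
(r7,c5): row 7 has {red,blue,green,yellow,white,orange}; column 5 has {red,blue,green,yellow,white}, so it must be black.
(r2,c5): row 2 has {red,blue,green,yellow,black,white}; column 5 has {red,blue,green,yellow,black,white}, so it must be orange.

white black red orange blue yellow green / red green black white orange blue yellow / black orange yellow blue red green white / orange yellow green black white red blue / blue white orange green yellow black red / yellow blue white red green orange black / green red blue yellow black white orange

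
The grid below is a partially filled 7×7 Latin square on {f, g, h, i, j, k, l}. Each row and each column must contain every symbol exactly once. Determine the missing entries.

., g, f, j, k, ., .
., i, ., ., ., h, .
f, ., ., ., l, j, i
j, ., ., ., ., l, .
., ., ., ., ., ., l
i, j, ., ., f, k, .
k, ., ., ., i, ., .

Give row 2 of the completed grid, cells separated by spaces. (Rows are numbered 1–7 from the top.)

(r1,c6) = i
(r1,c7) = h
(r6,c7) = g
(r1,c1) = l
(r2,c1) = g
(r2,c5) = j
(r5,c1) = h
(r5,c5) = g
(r5,c6) = f
(r7,c6) = g
(r4,c5) = h
(r5,c2) = k
(r5,c4) = i
(r3,c2) = h
(r4,c2) = f
(r4,c7) = k
(r5,c3) = j
(r7,c2) = l
(r7,c3) = h
(r7,c4) = f
(r7,c7) = j
(r2,c7) = f
(r4,c4) = g
(r6,c3) = l
(r6,c4) = h
(r2,c3) = k
(r2,c4) = l

g i k l j h f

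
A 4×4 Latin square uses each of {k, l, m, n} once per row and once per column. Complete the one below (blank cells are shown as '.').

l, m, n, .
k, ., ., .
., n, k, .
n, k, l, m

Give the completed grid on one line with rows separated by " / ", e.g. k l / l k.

At row 1, column 4: row 1 has {l,m,n}; column 4 has {m}; that leaves k.
At row 2, column 2: row 2 has {k}; column 2 has {k,m,n}; that leaves l.
At row 2, column 3: row 2 has {k,l}; column 3 has {k,l,n}; that leaves m.
At row 2, column 4: row 2 has {k,l,m}; column 4 has {k,m}; that leaves n.
At row 3, column 1: row 3 has {k,n}; column 1 has {k,l,n}; that leaves m.
At row 3, column 4: row 3 has {k,m,n}; column 4 has {k,m,n}; that leaves l.

l m n k / k l m n / m n k l / n k l m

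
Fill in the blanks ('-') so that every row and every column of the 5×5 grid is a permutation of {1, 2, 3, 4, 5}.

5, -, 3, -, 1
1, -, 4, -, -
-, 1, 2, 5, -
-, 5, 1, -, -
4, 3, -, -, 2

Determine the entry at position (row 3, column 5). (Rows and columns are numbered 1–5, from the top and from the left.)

4

row 2 has {1,4}; column 2 has {1,3,5} — only 2 is left for (r2,c2).
row 2 has {1,2,4}; column 4 has {5} — only 3 is left for (r2,c4).
row 2 has {1,2,3,4}; column 5 has {1,2} — only 5 is left for (r2,c5).
row 3 has {1,2,5}; column 1 has {1,4,5} — only 3 is left for (r3,c1).
row 3 has {1,2,3,5}; column 5 has {1,2,5} — only 4 is left for (r3,c5).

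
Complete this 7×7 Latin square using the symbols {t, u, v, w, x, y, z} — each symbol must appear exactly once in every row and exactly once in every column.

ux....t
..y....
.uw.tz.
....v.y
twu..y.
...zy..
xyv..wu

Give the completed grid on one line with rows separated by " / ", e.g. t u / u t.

(r1,c3) = z
(r1,c5) = w
(r1,c6) = v
(r7,c4) = t
(r7,c5) = z
(r1,c4) = y
(r5,c5) = x
(r2,c5) = u
(r5,c4) = v
(r5,c7) = z
(r3,c4) = x
(r3,c7) = v
(r2,c4) = w
(r2,c7) = x
(r3,c1) = y
(r4,c4) = u
(r6,c7) = w
(r2,c6) = t
(r4,c6) = x
(r6,c1) = v
(r6,c2) = t
(r6,c3) = x
(r6,c6) = u
(r2,c1) = z
(r2,c2) = v
(r4,c1) = w
(r4,c2) = z
(r4,c3) = t

u x z y w v t / z v y w u t x / y u w x t z v / w z t u v x y / t w u v x y z / v t x z y u w / x y v t z w u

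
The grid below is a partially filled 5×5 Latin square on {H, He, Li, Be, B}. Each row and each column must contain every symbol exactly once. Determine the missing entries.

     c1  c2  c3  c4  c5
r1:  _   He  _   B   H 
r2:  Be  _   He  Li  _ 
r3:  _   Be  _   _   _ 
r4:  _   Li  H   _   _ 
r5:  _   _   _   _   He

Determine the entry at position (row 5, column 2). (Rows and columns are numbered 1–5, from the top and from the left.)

B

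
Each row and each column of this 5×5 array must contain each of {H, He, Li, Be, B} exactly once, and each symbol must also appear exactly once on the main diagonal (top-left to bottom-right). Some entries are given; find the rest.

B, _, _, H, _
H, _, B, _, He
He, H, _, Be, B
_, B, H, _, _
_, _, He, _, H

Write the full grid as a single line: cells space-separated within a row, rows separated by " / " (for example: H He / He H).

B He Be H Li / H Be B Li He / He H Li Be B / Li B H He Be / Be Li He B H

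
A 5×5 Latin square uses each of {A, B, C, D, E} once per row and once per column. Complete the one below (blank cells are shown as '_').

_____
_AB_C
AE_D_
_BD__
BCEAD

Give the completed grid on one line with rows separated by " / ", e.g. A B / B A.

C D A B E / D A B E C / A E C D B / E B D C A / B C E A D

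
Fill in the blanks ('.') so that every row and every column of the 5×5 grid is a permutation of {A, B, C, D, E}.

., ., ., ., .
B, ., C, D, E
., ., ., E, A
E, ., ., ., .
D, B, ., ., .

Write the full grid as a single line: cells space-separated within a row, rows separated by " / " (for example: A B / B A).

(r2,c2) = A
(r3,c1) = C
(r3,c2) = D
(r3,c3) = B
(r4,c2) = C
(r5,c5) = C
(r1,c1) = A
(r1,c2) = E
(r1,c3) = D
(r1,c5) = B
(r4,c3) = A
(r4,c4) = B
(r4,c5) = D
(r5,c3) = E
(r5,c4) = A
(r1,c4) = C

A E D C B / B A C D E / C D B E A / E C A B D / D B E A C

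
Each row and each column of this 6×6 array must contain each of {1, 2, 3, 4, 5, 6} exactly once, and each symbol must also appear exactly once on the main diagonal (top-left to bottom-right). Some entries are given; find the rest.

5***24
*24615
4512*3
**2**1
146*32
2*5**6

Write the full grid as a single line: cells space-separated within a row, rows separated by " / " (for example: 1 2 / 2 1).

5 6 3 1 2 4 / 3 2 4 6 1 5 / 4 5 1 2 6 3 / 6 3 2 4 5 1 / 1 4 6 5 3 2 / 2 1 5 3 4 6

At row 1, column 3: row 1 has {2,4,5}; column 3 has {1,2,4,5,6}; that leaves 3.
At row 1, column 4: row 1 has {2,3,4,5}; column 4 has {2,6}; that leaves 1.
At row 2, column 1: row 2 has {1,2,4,5,6}; column 1 has {1,2,4,5}; that leaves 3.
At row 3, column 5: row 3 has {1,2,3,4,5}; column 5 has {1,2,3}; that leaves 6.
At row 4, column 1: row 4 has {1,2}; column 1 has {1,2,3,4,5}; that leaves 6.
At row 4, column 2: row 4 has {1,2,6}; column 2 has {2,4,5}; that leaves 3.
At row 4, column 4: row 4 has {1,2,3,6}; column 4 has {1,2,6}; the diagonal has {1,2,3,5,6}; that leaves 4.
At row 4, column 5: row 4 has {1,2,3,4,6}; column 5 has {1,2,3,6}; that leaves 5.
At row 5, column 4: row 5 has {1,2,3,4,6}; column 4 has {1,2,4,6}; that leaves 5.
At row 6, column 2: row 6 has {2,5,6}; column 2 has {2,3,4,5}; that leaves 1.
At row 6, column 4: row 6 has {1,2,5,6}; column 4 has {1,2,4,5,6}; that leaves 3.
At row 6, column 5: row 6 has {1,2,3,5,6}; column 5 has {1,2,3,5,6}; that leaves 4.
At row 1, column 2: row 1 has {1,2,3,4,5}; column 2 has {1,2,3,4,5}; that leaves 6.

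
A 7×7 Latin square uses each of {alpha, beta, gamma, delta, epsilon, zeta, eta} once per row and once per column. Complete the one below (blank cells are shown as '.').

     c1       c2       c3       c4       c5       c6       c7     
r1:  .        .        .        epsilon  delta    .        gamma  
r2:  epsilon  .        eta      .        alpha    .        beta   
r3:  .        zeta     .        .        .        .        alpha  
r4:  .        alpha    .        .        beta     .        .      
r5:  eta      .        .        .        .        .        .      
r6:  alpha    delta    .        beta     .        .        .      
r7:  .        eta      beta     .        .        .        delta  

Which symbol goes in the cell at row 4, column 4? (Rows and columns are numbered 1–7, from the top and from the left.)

(r1,c2) = beta
(r2,c2) = gamma
(r5,c2) = epsilon
(r5,c7) = zeta
(r1,c1) = zeta
(r1,c3) = alpha
(r1,c6) = eta
(r5,c5) = gamma
(r7,c1) = gamma
(r4,c1) = delta
(r5,c3) = delta
(r5,c4) = alpha
(r5,c6) = beta
(r7,c4) = zeta
(r7,c5) = epsilon
(r7,c6) = alpha
(r2,c4) = delta
(r2,c6) = zeta
(r3,c1) = beta
(r3,c5) = eta
(r6,c5) = zeta
(r3,c4) = gamma
(r4,c4) = eta

eta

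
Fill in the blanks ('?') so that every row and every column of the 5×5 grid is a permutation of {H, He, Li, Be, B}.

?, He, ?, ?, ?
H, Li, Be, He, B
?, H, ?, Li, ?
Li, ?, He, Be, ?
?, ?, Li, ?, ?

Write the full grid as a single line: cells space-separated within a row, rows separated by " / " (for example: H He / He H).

At row 3, column 3: row 3 has {H,Li}; column 3 has {He,Li,Be}; that leaves B.
At row 4, column 2: row 4 has {He,Li,Be}; column 2 has {H,He,Li}; that leaves B.
At row 4, column 5: row 4 has {He,Li,Be,B}; column 5 has {B}; that leaves H.
At row 5, column 2: row 5 has {Li}; column 2 has {H,He,Li,B}; that leaves Be.
At row 5, column 5: row 5 has {Li,Be}; column 5 has {H,B}; that leaves He.
At row 1, column 3: row 1 has {He}; column 3 has {He,Li,Be,B}; that leaves H.
At row 1, column 4: row 1 has {H,He}; column 4 has {He,Li,Be}; that leaves B.
At row 3, column 5: row 3 has {H,Li,B}; column 5 has {H,He,B}; that leaves Be.
At row 5, column 1: row 5 has {He,Li,Be}; column 1 has {H,Li}; that leaves B.
At row 5, column 4: row 5 has {He,Li,Be,B}; column 4 has {He,Li,Be,B}; that leaves H.
At row 1, column 1: row 1 has {H,He,B}; column 1 has {H,Li,B}; that leaves Be.
At row 1, column 5: row 1 has {H,He,Be,B}; column 5 has {H,He,Be,B}; that leaves Li.
At row 3, column 1: row 3 has {H,Li,Be,B}; column 1 has {H,Li,Be,B}; that leaves He.

Be He H B Li / H Li Be He B / He H B Li Be / Li B He Be H / B Be Li H He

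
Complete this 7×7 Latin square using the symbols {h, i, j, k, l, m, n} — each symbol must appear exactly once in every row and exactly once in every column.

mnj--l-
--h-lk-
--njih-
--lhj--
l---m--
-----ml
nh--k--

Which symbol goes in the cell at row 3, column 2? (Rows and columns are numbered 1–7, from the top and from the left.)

l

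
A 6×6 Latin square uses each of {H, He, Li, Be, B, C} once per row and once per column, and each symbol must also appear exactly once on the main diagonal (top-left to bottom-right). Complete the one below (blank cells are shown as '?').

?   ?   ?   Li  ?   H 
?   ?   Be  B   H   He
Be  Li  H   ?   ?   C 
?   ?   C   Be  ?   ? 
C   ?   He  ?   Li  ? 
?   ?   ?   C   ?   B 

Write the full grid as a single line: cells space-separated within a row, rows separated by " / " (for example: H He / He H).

row 1 has {H,Li}; column 1 has {Be,C}; the diagonal has {H,Li,Be,B} — only He is left for (r1,c1).
row 1 has {H,He,Li}; column 3 has {H,He,Be,C} — only B is left for (r1,c3).
row 2 has {H,He,Be,B}; column 1 has {He,Be,C} — only Li is left for (r2,c1).
row 2 has {H,He,Li,Be,B}; column 2 has {Li}; the diagonal has {H,He,Li,Be,B} — only C is left for (r2,c2).
row 3 has {H,Li,Be,C}; column 4 has {Li,Be,B,C} — only He is left for (r3,c4).
row 3 has {H,He,Li,Be,C}; column 5 has {H,Li} — only B is left for (r3,c5).
row 4 has {Be,C}; column 5 has {H,Li,B} — only He is left for (r4,c5).
row 4 has {He,Be,C}; column 6 has {H,He,B,C} — only Li is left for (r4,c6).
row 5 has {He,Li,C}; column 4 has {He,Li,Be,B,C} — only H is left for (r5,c4).
row 5 has {H,He,Li,C}; column 6 has {H,He,Li,B,C} — only Be is left for (r5,c6).
row 6 has {B,C}; column 1 has {He,Li,Be,C} — only H is left for (r6,c1).
row 6 has {H,B,C}; column 3 has {H,He,Be,B,C} — only Li is left for (r6,c3).
row 6 has {H,Li,B,C}; column 5 has {H,He,Li,B} — only Be is left for (r6,c5).
row 1 has {H,He,Li,B}; column 2 has {Li,C} — only Be is left for (r1,c2).
row 1 has {H,He,Li,Be,B}; column 5 has {H,He,Li,Be,B} — only C is left for (r1,c5).
row 4 has {He,Li,Be,C}; column 1 has {H,He,Li,Be,C} — only B is left for (r4,c1).
row 4 has {He,Li,Be,B,C}; column 2 has {Li,Be,C} — only H is left for (r4,c2).
row 5 has {H,He,Li,Be,C}; column 2 has {H,Li,Be,C} — only B is left for (r5,c2).
row 6 has {H,Li,Be,B,C}; column 2 has {H,Li,Be,B,C} — only He is left for (r6,c2).

He Be B Li C H / Li C Be B H He / Be Li H He B C / B H C Be He Li / C B He H Li Be / H He Li C Be B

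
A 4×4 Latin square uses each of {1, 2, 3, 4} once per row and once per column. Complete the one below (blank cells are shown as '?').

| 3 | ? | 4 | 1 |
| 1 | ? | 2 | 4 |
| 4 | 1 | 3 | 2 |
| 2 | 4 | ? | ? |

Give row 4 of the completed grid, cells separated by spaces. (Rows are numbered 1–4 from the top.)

2 4 1 3

(r1,c2) = 2
(r2,c2) = 3
(r4,c3) = 1
(r4,c4) = 3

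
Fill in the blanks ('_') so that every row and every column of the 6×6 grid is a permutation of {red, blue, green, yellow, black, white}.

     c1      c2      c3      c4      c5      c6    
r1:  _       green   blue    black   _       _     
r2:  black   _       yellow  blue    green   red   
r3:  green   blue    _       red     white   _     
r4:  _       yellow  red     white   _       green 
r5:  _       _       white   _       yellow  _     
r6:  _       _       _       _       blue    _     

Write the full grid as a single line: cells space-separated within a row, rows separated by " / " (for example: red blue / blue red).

yellow green blue black red white / black white yellow blue green red / green blue black red white yellow / blue yellow red white black green / red black white green yellow blue / white red green yellow blue black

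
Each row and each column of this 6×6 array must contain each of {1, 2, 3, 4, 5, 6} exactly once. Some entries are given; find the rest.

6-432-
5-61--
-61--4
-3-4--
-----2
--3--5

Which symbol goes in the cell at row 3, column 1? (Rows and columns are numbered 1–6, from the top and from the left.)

2

Cell (r1,c6): row 1 has {2,3,4,6}; column 6 has {2,4,5} → 1.
Cell (r2,c6): row 2 has {1,5,6}; column 6 has {1,2,4,5} → 3.
Cell (r4,c6): row 4 has {3,4}; column 6 has {1,2,3,4,5} → 6.
Cell (r5,c3): row 5 has {2}; column 3 has {1,3,4,6} → 5.
Cell (r5,c4): row 5 has {2,5}; column 4 has {1,3,4} → 6.
Cell (r6,c4): row 6 has {3,5}; column 4 has {1,3,4,6} → 2.
Cell (r1,c2): row 1 has {1,2,3,4,6}; column 2 has {3,6} → 5.
Cell (r2,c5): row 2 has {1,3,5,6}; column 5 has {2} → 4.
Cell (r3,c4): row 3 has {1,4,6}; column 4 has {1,2,3,4,6} → 5.
Cell (r3,c5): row 3 has {1,4,5,6}; column 5 has {2,4} → 3.
Cell (r4,c3): row 4 has {3,4,6}; column 3 has {1,3,4,5,6} → 2.
Cell (r5,c5): row 5 has {2,5,6}; column 5 has {2,3,4} → 1.
Cell (r6,c5): row 6 has {2,3,5}; column 5 has {1,2,3,4} → 6.
Cell (r2,c2): row 2 has {1,3,4,5,6}; column 2 has {3,5,6} → 2.
Cell (r3,c1): row 3 has {1,3,4,5,6}; column 1 has {5,6} → 2.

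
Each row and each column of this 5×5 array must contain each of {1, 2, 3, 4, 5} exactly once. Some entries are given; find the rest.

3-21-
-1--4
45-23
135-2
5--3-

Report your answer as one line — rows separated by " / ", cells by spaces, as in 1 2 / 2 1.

3 4 2 1 5 / 2 1 3 5 4 / 4 5 1 2 3 / 1 3 5 4 2 / 5 2 4 3 1

At row 1, column 2: row 1 has {1,2,3}; column 2 has {1,3,5}; that leaves 4.
At row 1, column 5: row 1 has {1,2,3,4}; column 5 has {2,3,4}; that leaves 5.
At row 2, column 1: row 2 has {1,4}; column 1 has {1,3,4,5}; that leaves 2.
At row 2, column 3: row 2 has {1,2,4}; column 3 has {2,5}; that leaves 3.
At row 2, column 4: row 2 has {1,2,3,4}; column 4 has {1,2,3}; that leaves 5.
At row 3, column 3: row 3 has {2,3,4,5}; column 3 has {2,3,5}; that leaves 1.
At row 4, column 4: row 4 has {1,2,3,5}; column 4 has {1,2,3,5}; that leaves 4.
At row 5, column 2: row 5 has {3,5}; column 2 has {1,3,4,5}; that leaves 2.
At row 5, column 3: row 5 has {2,3,5}; column 3 has {1,2,3,5}; that leaves 4.
At row 5, column 5: row 5 has {2,3,4,5}; column 5 has {2,3,4,5}; that leaves 1.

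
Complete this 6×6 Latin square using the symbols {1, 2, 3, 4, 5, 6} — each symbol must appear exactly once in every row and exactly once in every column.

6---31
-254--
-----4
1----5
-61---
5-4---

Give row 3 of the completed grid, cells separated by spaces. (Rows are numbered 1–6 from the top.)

(r1,c3) = 2
(r1,c4) = 5
(r2,c1) = 3
(r2,c6) = 6
(r3,c1) = 2
(r5,c1) = 4
(r1,c2) = 4
(r2,c5) = 1
(r4,c2) = 3
(r4,c3) = 6
(r4,c4) = 2
(r4,c5) = 4
(r5,c4) = 3
(r5,c6) = 2
(r6,c2) = 1
(r6,c4) = 6
(r6,c5) = 2
(r6,c6) = 3
(r3,c2) = 5
(r3,c3) = 3
(r3,c4) = 1
(r3,c5) = 6

2 5 3 1 6 4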